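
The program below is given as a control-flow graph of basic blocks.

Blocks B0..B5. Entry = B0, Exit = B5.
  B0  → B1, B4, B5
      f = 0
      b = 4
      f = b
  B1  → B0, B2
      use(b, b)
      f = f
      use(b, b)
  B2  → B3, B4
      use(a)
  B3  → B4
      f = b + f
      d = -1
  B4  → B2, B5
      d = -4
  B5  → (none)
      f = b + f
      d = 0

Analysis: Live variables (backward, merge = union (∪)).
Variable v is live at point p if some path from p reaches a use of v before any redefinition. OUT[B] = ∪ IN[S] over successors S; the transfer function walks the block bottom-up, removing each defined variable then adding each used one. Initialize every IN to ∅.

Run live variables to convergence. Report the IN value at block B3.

Answer: {a, b, f}

Trace:
Fixpoint table:
  B0:  IN={a}  OUT={a, b, f}
  B1:  IN={a, b, f}  OUT={a, b, f}
  B2:  IN={a, b, f}  OUT={a, b, f}
  B3:  IN={a, b, f}  OUT={a, b, f}
  B4:  IN={a, b, f}  OUT={a, b, f}
  B5:  IN={b, f}  OUT={}

Merge at B3: OUT[B3] = IN[B4] = {a, b, f}
Applying B3's transfer function to that OUT value gives IN[B3] (row B3 above).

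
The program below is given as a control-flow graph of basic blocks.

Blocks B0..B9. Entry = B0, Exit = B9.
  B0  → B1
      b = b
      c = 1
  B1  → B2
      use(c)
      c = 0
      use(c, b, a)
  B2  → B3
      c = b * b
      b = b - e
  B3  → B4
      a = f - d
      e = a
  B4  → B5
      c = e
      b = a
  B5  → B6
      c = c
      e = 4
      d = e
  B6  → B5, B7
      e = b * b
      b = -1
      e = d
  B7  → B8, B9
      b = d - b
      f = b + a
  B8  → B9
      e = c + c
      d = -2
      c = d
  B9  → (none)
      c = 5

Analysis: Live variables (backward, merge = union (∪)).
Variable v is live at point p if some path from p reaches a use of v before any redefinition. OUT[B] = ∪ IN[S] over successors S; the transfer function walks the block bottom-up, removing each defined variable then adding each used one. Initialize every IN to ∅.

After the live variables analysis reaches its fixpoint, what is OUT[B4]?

Answer: {a, b, c}

Working:
Fixpoint table:
  B0:   IN={a, b, d, e, f}   OUT={a, b, c, d, e, f}
  B1:   IN={a, b, c, d, e, f}   OUT={b, d, e, f}
  B2:   IN={b, d, e, f}   OUT={d, f}
  B3:   IN={d, f}   OUT={a, e}
  B4:   IN={a, e}   OUT={a, b, c}
  B5:   IN={a, b, c}   OUT={a, b, c, d}
  B6:   IN={a, b, c, d}   OUT={a, b, c, d}
  B7:   IN={a, b, c, d}   OUT={c}
  B8:   IN={c}   OUT={}
  B9:   IN={}   OUT={}

Merge at B4: OUT[B4] = IN[B5] = {a, b, c}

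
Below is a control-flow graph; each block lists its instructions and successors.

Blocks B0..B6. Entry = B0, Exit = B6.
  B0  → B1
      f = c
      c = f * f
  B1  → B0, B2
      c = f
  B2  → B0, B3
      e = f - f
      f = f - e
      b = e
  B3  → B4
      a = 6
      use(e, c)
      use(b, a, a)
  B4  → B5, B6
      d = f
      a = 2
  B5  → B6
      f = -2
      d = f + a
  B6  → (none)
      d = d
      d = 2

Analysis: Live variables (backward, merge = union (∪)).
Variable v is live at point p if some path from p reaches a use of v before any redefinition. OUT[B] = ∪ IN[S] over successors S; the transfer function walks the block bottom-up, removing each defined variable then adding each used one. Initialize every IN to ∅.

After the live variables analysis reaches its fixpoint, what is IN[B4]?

Answer: {f}

Trace:
Fixpoint table:
  B0:   IN={c}   OUT={f}
  B1:   IN={f}   OUT={c, f}
  B2:   IN={c, f}   OUT={b, c, e, f}
  B3:   IN={b, c, e, f}   OUT={f}
  B4:   IN={f}   OUT={a, d}
  B5:   IN={a}   OUT={d}
  B6:   IN={d}   OUT={}

Merge at B4: OUT[B4] = IN[B5] ⊔ IN[B6] = {a, d}
Applying B4's transfer function to that OUT value gives IN[B4] (row B4 above).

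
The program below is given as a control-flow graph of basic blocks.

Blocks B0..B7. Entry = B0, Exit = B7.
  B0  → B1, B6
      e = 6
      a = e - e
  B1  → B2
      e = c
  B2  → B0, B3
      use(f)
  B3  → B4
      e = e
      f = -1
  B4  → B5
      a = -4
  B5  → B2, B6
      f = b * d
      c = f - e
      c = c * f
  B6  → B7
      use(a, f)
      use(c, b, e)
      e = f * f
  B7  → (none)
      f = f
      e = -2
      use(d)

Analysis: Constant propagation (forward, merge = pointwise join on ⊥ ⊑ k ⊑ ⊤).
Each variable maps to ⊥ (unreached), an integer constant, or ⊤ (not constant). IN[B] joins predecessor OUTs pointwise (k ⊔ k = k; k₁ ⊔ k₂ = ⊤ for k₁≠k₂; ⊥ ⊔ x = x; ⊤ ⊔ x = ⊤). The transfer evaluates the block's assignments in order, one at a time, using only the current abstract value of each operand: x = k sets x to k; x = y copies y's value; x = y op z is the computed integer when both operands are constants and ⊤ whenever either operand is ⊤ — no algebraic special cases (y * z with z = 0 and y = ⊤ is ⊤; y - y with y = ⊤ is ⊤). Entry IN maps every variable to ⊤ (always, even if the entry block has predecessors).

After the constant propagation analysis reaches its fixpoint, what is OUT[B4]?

Answer: {a: -4, b: ⊤, c: ⊤, d: ⊤, e: ⊤, f: -1}

Trace:
Per-block solution:
  B0:   IN=(all ⊤)   OUT={a:0, e:6; rest ⊤}
  B1:   IN={a:0, e:6; rest ⊤}   OUT={a:0; rest ⊤}
  B2:   IN=(all ⊤)   OUT=(all ⊤)
  B3:   IN=(all ⊤)   OUT={f:-1; rest ⊤}
  B4:   IN={f:-1; rest ⊤}   OUT={a:-4, f:-1; rest ⊤}
  B5:   IN={a:-4, f:-1; rest ⊤}   OUT={a:-4; rest ⊤}
  B6:   IN=(all ⊤)   OUT=(all ⊤)
  B7:   IN=(all ⊤)   OUT={e:-2; rest ⊤}

Merge at B4: IN[B4] = OUT[B3] = {a: ⊤, b: ⊤, c: ⊤, d: ⊤, e: ⊤, f: -1}
Applying B4's transfer function to that IN value gives OUT[B4] (row B4 above).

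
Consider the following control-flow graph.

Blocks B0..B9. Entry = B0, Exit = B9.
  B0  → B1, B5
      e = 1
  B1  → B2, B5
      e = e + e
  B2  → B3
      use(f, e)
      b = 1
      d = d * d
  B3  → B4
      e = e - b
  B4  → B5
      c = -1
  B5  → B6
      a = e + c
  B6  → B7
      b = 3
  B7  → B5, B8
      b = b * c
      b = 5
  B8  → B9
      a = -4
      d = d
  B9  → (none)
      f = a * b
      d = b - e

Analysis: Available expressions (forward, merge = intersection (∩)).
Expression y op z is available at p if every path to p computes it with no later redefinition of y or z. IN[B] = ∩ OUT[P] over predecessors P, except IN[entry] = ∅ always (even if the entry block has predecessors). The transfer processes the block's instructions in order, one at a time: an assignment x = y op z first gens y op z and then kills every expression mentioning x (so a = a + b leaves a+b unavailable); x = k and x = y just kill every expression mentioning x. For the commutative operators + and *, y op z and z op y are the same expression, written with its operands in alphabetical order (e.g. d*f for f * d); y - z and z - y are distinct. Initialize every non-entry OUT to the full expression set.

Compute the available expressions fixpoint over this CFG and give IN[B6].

Per-block solution:
  B0: | IN={} | OUT={}
  B1: | IN={} | OUT={}
  B2: | IN={} | OUT={}
  B3: | IN={} | OUT={}
  B4: | IN={} | OUT={}
  B5: | IN={} | OUT={c+e}
  B6: | IN={c+e} | OUT={c+e}
  B7: | IN={c+e} | OUT={c+e}
  B8: | IN={c+e} | OUT={c+e}
  B9: | IN={c+e} | OUT={a*b, b-e, c+e}

Merge at B6: IN[B6] = OUT[B5] = {c+e}

Answer: {c+e}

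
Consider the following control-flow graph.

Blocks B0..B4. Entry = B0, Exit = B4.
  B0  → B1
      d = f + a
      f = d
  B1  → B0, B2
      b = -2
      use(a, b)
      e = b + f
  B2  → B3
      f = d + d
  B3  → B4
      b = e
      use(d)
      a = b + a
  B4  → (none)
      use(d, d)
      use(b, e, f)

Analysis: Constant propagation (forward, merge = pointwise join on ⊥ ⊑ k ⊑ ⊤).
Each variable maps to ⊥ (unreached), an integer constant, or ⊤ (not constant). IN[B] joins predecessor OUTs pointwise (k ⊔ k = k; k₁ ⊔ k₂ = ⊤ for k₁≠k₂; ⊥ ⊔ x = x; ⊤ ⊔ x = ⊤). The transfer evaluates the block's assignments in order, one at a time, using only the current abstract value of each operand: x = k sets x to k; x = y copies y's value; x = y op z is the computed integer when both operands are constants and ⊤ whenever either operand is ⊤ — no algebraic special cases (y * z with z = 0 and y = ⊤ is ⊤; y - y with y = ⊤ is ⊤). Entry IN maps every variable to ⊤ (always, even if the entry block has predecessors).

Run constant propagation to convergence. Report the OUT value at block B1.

Answer: {a: ⊤, b: -2, c: ⊤, d: ⊤, e: ⊤, f: ⊤}

Trace:
Converged values:
  B0:   IN=(all ⊤)   OUT=(all ⊤)
  B1:   IN=(all ⊤)   OUT={b:-2; rest ⊤}
  B2:   IN={b:-2; rest ⊤}   OUT={b:-2; rest ⊤}
  B3:   IN={b:-2; rest ⊤}   OUT=(all ⊤)
  B4:   IN=(all ⊤)   OUT=(all ⊤)

Merge at B1: IN[B1] = OUT[B0] = {a: ⊤, b: ⊤, c: ⊤, d: ⊤, e: ⊤, f: ⊤}
Applying B1's transfer function to that IN value gives OUT[B1] (row B1 above).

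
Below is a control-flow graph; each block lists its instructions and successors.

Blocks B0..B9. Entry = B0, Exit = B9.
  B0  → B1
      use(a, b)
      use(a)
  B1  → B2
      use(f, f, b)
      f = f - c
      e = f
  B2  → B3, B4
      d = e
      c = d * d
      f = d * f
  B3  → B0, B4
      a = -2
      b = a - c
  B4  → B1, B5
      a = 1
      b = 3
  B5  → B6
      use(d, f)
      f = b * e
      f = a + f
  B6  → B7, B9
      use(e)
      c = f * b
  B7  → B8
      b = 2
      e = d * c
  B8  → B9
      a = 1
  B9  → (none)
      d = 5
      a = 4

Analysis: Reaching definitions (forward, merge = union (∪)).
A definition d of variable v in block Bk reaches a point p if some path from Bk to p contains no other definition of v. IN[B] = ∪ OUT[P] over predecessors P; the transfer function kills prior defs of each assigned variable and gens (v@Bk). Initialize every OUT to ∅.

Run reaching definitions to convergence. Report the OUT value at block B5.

Converged values:
  B0:   IN={a@B3, b@B3, c@B2, d@B2, e@B1, f@B2}   OUT={a@B3, b@B3, c@B2, d@B2, e@B1, f@B2}
  B1:   IN={a@B3, a@B4, b@B3, b@B4, c@B2, d@B2, e@B1, f@B2}   OUT={a@B3, a@B4, b@B3, b@B4, c@B2, d@B2, e@B1, f@B1}
  B2:   IN={a@B3, a@B4, b@B3, b@B4, c@B2, d@B2, e@B1, f@B1}   OUT={a@B3, a@B4, b@B3, b@B4, c@B2, d@B2, e@B1, f@B2}
  B3:   IN={a@B3, a@B4, b@B3, b@B4, c@B2, d@B2, e@B1, f@B2}   OUT={a@B3, b@B3, c@B2, d@B2, e@B1, f@B2}
  B4:   IN={a@B3, a@B4, b@B3, b@B4, c@B2, d@B2, e@B1, f@B2}   OUT={a@B4, b@B4, c@B2, d@B2, e@B1, f@B2}
  B5:   IN={a@B4, b@B4, c@B2, d@B2, e@B1, f@B2}   OUT={a@B4, b@B4, c@B2, d@B2, e@B1, f@B5}
  B6:   IN={a@B4, b@B4, c@B2, d@B2, e@B1, f@B5}   OUT={a@B4, b@B4, c@B6, d@B2, e@B1, f@B5}
  B7:   IN={a@B4, b@B4, c@B6, d@B2, e@B1, f@B5}   OUT={a@B4, b@B7, c@B6, d@B2, e@B7, f@B5}
  B8:   IN={a@B4, b@B7, c@B6, d@B2, e@B7, f@B5}   OUT={a@B8, b@B7, c@B6, d@B2, e@B7, f@B5}
  B9:   IN={a@B4, a@B8, b@B4, b@B7, c@B6, d@B2, e@B1, e@B7, f@B5}   OUT={a@B9, b@B4, b@B7, c@B6, d@B9, e@B1, e@B7, f@B5}

Merge at B5: IN[B5] = OUT[B4] = {a@B4, b@B4, c@B2, d@B2, e@B1, f@B2}
Applying B5's transfer function to that IN value gives OUT[B5] (row B5 above).

Answer: {a@B4, b@B4, c@B2, d@B2, e@B1, f@B5}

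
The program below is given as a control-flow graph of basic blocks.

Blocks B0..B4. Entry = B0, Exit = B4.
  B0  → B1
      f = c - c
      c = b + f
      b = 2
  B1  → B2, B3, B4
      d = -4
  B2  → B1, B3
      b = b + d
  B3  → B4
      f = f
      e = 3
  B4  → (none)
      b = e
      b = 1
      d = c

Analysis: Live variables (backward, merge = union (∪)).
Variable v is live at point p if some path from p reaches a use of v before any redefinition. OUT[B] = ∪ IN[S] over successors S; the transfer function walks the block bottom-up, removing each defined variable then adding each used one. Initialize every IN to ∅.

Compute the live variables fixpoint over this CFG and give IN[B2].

Answer: {b, c, d, e, f}

Derivation:
Per-block solution:
  B0:  IN={b, c, e}  OUT={b, c, e, f}
  B1:  IN={b, c, e, f}  OUT={b, c, d, e, f}
  B2:  IN={b, c, d, e, f}  OUT={b, c, e, f}
  B3:  IN={c, f}  OUT={c, e}
  B4:  IN={c, e}  OUT={}

Merge at B2: OUT[B2] = IN[B1] ⊔ IN[B3] = {b, c, e, f}
Applying B2's transfer function to that OUT value gives IN[B2] (row B2 above).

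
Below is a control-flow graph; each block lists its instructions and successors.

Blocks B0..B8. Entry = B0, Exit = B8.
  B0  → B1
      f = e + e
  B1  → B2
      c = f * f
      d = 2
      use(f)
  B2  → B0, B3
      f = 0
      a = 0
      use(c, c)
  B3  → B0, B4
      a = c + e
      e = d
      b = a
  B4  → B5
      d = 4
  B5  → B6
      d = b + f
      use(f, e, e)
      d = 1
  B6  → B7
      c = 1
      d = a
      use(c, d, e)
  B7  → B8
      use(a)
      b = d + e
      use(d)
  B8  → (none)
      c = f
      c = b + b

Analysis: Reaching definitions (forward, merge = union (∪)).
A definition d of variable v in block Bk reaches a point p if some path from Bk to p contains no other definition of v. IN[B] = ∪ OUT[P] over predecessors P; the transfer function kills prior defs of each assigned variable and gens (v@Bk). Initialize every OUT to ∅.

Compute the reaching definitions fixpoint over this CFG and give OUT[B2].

Per-block solution:
  B0:  IN={a@B2, a@B3, b@B3, c@B1, d@B1, e@B3, f@B2}  OUT={a@B2, a@B3, b@B3, c@B1, d@B1, e@B3, f@B0}
  B1:  IN={a@B2, a@B3, b@B3, c@B1, d@B1, e@B3, f@B0}  OUT={a@B2, a@B3, b@B3, c@B1, d@B1, e@B3, f@B0}
  B2:  IN={a@B2, a@B3, b@B3, c@B1, d@B1, e@B3, f@B0}  OUT={a@B2, b@B3, c@B1, d@B1, e@B3, f@B2}
  B3:  IN={a@B2, b@B3, c@B1, d@B1, e@B3, f@B2}  OUT={a@B3, b@B3, c@B1, d@B1, e@B3, f@B2}
  B4:  IN={a@B3, b@B3, c@B1, d@B1, e@B3, f@B2}  OUT={a@B3, b@B3, c@B1, d@B4, e@B3, f@B2}
  B5:  IN={a@B3, b@B3, c@B1, d@B4, e@B3, f@B2}  OUT={a@B3, b@B3, c@B1, d@B5, e@B3, f@B2}
  B6:  IN={a@B3, b@B3, c@B1, d@B5, e@B3, f@B2}  OUT={a@B3, b@B3, c@B6, d@B6, e@B3, f@B2}
  B7:  IN={a@B3, b@B3, c@B6, d@B6, e@B3, f@B2}  OUT={a@B3, b@B7, c@B6, d@B6, e@B3, f@B2}
  B8:  IN={a@B3, b@B7, c@B6, d@B6, e@B3, f@B2}  OUT={a@B3, b@B7, c@B8, d@B6, e@B3, f@B2}

Merge at B2: IN[B2] = OUT[B1] = {a@B2, a@B3, b@B3, c@B1, d@B1, e@B3, f@B0}
Applying B2's transfer function to that IN value gives OUT[B2] (row B2 above).

Answer: {a@B2, b@B3, c@B1, d@B1, e@B3, f@B2}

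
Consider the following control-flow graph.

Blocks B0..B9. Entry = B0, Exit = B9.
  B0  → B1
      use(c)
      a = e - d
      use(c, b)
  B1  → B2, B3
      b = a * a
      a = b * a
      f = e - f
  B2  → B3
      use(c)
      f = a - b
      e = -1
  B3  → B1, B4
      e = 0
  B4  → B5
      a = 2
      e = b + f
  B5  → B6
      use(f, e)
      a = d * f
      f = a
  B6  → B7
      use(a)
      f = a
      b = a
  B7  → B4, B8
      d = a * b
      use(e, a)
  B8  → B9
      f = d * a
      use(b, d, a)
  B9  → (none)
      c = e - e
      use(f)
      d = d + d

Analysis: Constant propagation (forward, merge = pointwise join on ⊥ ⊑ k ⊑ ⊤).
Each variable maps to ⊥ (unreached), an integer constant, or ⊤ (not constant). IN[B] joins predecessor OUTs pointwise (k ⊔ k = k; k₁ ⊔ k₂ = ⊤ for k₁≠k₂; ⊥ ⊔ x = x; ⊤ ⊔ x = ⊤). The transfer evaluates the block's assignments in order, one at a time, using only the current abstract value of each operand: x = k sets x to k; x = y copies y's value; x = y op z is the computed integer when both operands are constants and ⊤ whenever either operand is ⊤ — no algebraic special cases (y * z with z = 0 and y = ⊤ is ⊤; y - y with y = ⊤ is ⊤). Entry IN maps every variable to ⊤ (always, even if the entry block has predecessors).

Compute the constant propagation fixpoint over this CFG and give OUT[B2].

Answer: {a: ⊤, b: ⊤, c: ⊤, d: ⊤, e: -1, f: ⊤}

Derivation:
Per-block solution:
  B0: | IN=(all ⊤) | OUT=(all ⊤)
  B1: | IN=(all ⊤) | OUT=(all ⊤)
  B2: | IN=(all ⊤) | OUT={e:-1; rest ⊤}
  B3: | IN=(all ⊤) | OUT={e:0; rest ⊤}
  B4: | IN=(all ⊤) | OUT={a:2; rest ⊤}
  B5: | IN={a:2; rest ⊤} | OUT=(all ⊤)
  B6: | IN=(all ⊤) | OUT=(all ⊤)
  B7: | IN=(all ⊤) | OUT=(all ⊤)
  B8: | IN=(all ⊤) | OUT=(all ⊤)
  B9: | IN=(all ⊤) | OUT=(all ⊤)

Merge at B2: IN[B2] = OUT[B1] = {a: ⊤, b: ⊤, c: ⊤, d: ⊤, e: ⊤, f: ⊤}
Applying B2's transfer function to that IN value gives OUT[B2] (row B2 above).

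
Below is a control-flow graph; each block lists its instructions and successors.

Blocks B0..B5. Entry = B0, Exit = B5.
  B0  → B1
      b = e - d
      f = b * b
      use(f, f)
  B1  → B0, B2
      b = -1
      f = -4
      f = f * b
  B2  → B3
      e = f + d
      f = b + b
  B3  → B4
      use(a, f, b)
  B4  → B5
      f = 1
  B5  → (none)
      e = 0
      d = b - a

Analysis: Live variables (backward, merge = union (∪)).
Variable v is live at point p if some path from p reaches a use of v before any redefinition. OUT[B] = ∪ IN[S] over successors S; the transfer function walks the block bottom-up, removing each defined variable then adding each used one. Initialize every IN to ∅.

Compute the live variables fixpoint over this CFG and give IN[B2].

Answer: {a, b, d, f}

Trace:
Converged values:
  B0:  IN={a, d, e}  OUT={a, d, e}
  B1:  IN={a, d, e}  OUT={a, b, d, e, f}
  B2:  IN={a, b, d, f}  OUT={a, b, f}
  B3:  IN={a, b, f}  OUT={a, b}
  B4:  IN={a, b}  OUT={a, b}
  B5:  IN={a, b}  OUT={}

Merge at B2: OUT[B2] = IN[B3] = {a, b, f}
Applying B2's transfer function to that OUT value gives IN[B2] (row B2 above).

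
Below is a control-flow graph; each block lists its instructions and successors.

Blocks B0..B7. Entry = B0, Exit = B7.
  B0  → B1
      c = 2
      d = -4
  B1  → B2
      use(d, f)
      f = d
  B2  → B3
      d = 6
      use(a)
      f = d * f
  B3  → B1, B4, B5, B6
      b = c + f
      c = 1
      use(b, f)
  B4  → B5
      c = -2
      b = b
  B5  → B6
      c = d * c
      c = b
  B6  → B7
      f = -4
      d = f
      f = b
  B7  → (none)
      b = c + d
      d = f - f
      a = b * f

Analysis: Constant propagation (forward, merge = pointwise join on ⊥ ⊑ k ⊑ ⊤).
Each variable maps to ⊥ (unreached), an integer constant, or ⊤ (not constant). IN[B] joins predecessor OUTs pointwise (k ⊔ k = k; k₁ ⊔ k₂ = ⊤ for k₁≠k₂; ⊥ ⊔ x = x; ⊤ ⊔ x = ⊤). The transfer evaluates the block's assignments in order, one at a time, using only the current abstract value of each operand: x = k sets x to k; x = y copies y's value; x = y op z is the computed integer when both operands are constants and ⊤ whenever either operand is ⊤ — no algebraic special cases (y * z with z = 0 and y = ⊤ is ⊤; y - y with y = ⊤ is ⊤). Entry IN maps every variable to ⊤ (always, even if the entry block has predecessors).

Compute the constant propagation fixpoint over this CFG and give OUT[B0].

Answer: {a: ⊤, b: ⊤, c: 2, d: -4, e: ⊤, f: ⊤}

Trace:
Per-block solution:
  B0:   IN=(all ⊤)   OUT={c:2, d:-4; rest ⊤}
  B1:   IN=(all ⊤)   OUT=(all ⊤)
  B2:   IN=(all ⊤)   OUT={d:6; rest ⊤}
  B3:   IN={d:6; rest ⊤}   OUT={c:1, d:6; rest ⊤}
  B4:   IN={c:1, d:6; rest ⊤}   OUT={c:-2, d:6; rest ⊤}
  B5:   IN={d:6; rest ⊤}   OUT={d:6; rest ⊤}
  B6:   IN={d:6; rest ⊤}   OUT={d:-4; rest ⊤}
  B7:   IN={d:-4; rest ⊤}   OUT=(all ⊤)

B0 is the boundary node: IN[B0] = {a: ⊤, b: ⊤, c: ⊤, d: ⊤, e: ⊤, f: ⊤}
Applying B0's transfer function to that IN value gives OUT[B0] (row B0 above).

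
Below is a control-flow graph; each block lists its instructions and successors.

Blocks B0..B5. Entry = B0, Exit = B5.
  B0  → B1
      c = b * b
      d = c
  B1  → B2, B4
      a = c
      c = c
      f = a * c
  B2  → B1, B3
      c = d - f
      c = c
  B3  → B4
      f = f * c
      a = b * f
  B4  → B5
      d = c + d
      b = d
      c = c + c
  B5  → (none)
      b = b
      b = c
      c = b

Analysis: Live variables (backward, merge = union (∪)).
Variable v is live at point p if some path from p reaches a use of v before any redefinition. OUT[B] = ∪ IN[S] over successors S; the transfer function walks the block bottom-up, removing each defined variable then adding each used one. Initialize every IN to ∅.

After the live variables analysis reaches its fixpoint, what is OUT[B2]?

Answer: {b, c, d, f}

Trace:
Per-block solution:
  B0:  IN={b}  OUT={b, c, d}
  B1:  IN={b, c, d}  OUT={b, c, d, f}
  B2:  IN={b, d, f}  OUT={b, c, d, f}
  B3:  IN={b, c, d, f}  OUT={c, d}
  B4:  IN={c, d}  OUT={b, c}
  B5:  IN={b, c}  OUT={}

Merge at B2: OUT[B2] = IN[B1] ⊔ IN[B3] = {b, c, d, f}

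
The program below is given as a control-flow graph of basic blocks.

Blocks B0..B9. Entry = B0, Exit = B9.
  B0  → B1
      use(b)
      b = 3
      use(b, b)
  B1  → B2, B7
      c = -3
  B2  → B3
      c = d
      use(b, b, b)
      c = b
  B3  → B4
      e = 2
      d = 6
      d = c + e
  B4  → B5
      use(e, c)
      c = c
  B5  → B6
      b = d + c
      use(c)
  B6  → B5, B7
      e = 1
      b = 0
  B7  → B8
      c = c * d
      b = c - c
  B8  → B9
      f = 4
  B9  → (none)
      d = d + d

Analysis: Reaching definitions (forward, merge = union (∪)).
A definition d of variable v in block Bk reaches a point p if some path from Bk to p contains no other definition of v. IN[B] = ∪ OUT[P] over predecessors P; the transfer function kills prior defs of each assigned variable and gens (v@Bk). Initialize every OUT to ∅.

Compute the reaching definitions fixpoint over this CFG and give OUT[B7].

Answer: {b@B7, c@B7, d@B3, e@B6}

Derivation:
Fixpoint table:
  B0:  IN={}  OUT={b@B0}
  B1:  IN={b@B0}  OUT={b@B0, c@B1}
  B2:  IN={b@B0, c@B1}  OUT={b@B0, c@B2}
  B3:  IN={b@B0, c@B2}  OUT={b@B0, c@B2, d@B3, e@B3}
  B4:  IN={b@B0, c@B2, d@B3, e@B3}  OUT={b@B0, c@B4, d@B3, e@B3}
  B5:  IN={b@B0, b@B6, c@B4, d@B3, e@B3, e@B6}  OUT={b@B5, c@B4, d@B3, e@B3, e@B6}
  B6:  IN={b@B5, c@B4, d@B3, e@B3, e@B6}  OUT={b@B6, c@B4, d@B3, e@B6}
  B7:  IN={b@B0, b@B6, c@B1, c@B4, d@B3, e@B6}  OUT={b@B7, c@B7, d@B3, e@B6}
  B8:  IN={b@B7, c@B7, d@B3, e@B6}  OUT={b@B7, c@B7, d@B3, e@B6, f@B8}
  B9:  IN={b@B7, c@B7, d@B3, e@B6, f@B8}  OUT={b@B7, c@B7, d@B9, e@B6, f@B8}

Merge at B7: IN[B7] = OUT[B1] ⊔ OUT[B6] = {b@B0, b@B6, c@B1, c@B4, d@B3, e@B6}
Applying B7's transfer function to that IN value gives OUT[B7] (row B7 above).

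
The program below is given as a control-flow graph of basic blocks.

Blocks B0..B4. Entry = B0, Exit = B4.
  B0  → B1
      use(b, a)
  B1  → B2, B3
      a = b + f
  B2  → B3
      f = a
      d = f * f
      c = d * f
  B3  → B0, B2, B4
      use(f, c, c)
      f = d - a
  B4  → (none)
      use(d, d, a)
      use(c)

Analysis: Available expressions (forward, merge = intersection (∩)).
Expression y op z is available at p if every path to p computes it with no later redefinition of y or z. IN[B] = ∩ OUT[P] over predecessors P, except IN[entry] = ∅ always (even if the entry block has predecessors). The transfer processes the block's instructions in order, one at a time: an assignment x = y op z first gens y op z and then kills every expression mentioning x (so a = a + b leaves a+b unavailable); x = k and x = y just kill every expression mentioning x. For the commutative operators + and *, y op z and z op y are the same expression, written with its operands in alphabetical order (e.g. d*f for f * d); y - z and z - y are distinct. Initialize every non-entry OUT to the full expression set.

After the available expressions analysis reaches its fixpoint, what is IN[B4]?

Converged values:
  B0:   IN={}   OUT={}
  B1:   IN={}   OUT={b+f}
  B2:   IN={}   OUT={d*f, f*f}
  B3:   IN={}   OUT={d-a}
  B4:   IN={d-a}   OUT={d-a}

Merge at B4: IN[B4] = OUT[B3] = {d-a}

Answer: {d-a}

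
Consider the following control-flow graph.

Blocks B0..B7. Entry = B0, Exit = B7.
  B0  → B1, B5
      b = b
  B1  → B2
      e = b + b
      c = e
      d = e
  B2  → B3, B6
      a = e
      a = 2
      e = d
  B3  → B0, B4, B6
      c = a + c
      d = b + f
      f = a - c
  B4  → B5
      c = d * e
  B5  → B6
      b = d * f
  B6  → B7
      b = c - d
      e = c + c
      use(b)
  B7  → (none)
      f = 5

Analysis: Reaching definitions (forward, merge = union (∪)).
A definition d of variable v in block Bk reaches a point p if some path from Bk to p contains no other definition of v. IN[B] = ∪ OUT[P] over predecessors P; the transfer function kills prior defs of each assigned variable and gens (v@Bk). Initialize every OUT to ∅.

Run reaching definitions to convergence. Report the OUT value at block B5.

Answer: {a@B2, b@B5, c@B3, c@B4, d@B3, e@B2, f@B3}

Working:
Converged values:
  B0:  IN={a@B2, b@B0, c@B3, d@B3, e@B2, f@B3}  OUT={a@B2, b@B0, c@B3, d@B3, e@B2, f@B3}
  B1:  IN={a@B2, b@B0, c@B3, d@B3, e@B2, f@B3}  OUT={a@B2, b@B0, c@B1, d@B1, e@B1, f@B3}
  B2:  IN={a@B2, b@B0, c@B1, d@B1, e@B1, f@B3}  OUT={a@B2, b@B0, c@B1, d@B1, e@B2, f@B3}
  B3:  IN={a@B2, b@B0, c@B1, d@B1, e@B2, f@B3}  OUT={a@B2, b@B0, c@B3, d@B3, e@B2, f@B3}
  B4:  IN={a@B2, b@B0, c@B3, d@B3, e@B2, f@B3}  OUT={a@B2, b@B0, c@B4, d@B3, e@B2, f@B3}
  B5:  IN={a@B2, b@B0, c@B3, c@B4, d@B3, e@B2, f@B3}  OUT={a@B2, b@B5, c@B3, c@B4, d@B3, e@B2, f@B3}
  B6:  IN={a@B2, b@B0, b@B5, c@B1, c@B3, c@B4, d@B1, d@B3, e@B2, f@B3}  OUT={a@B2, b@B6, c@B1, c@B3, c@B4, d@B1, d@B3, e@B6, f@B3}
  B7:  IN={a@B2, b@B6, c@B1, c@B3, c@B4, d@B1, d@B3, e@B6, f@B3}  OUT={a@B2, b@B6, c@B1, c@B3, c@B4, d@B1, d@B3, e@B6, f@B7}

Merge at B5: IN[B5] = OUT[B0] ⊔ OUT[B4] = {a@B2, b@B0, c@B3, c@B4, d@B3, e@B2, f@B3}
Applying B5's transfer function to that IN value gives OUT[B5] (row B5 above).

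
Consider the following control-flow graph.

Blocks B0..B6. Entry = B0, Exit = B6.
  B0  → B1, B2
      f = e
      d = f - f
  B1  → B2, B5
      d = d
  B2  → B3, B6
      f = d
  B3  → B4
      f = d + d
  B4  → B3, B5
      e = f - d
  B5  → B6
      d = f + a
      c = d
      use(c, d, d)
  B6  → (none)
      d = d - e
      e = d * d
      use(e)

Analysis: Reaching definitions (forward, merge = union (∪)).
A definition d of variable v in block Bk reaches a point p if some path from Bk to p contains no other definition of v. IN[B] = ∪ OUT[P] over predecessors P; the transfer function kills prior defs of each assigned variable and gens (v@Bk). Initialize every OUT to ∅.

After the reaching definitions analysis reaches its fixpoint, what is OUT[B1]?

Answer: {d@B1, f@B0}

Derivation:
Per-block solution:
  B0:  IN={}  OUT={d@B0, f@B0}
  B1:  IN={d@B0, f@B0}  OUT={d@B1, f@B0}
  B2:  IN={d@B0, d@B1, f@B0}  OUT={d@B0, d@B1, f@B2}
  B3:  IN={d@B0, d@B1, e@B4, f@B2, f@B3}  OUT={d@B0, d@B1, e@B4, f@B3}
  B4:  IN={d@B0, d@B1, e@B4, f@B3}  OUT={d@B0, d@B1, e@B4, f@B3}
  B5:  IN={d@B0, d@B1, e@B4, f@B0, f@B3}  OUT={c@B5, d@B5, e@B4, f@B0, f@B3}
  B6:  IN={c@B5, d@B0, d@B1, d@B5, e@B4, f@B0, f@B2, f@B3}  OUT={c@B5, d@B6, e@B6, f@B0, f@B2, f@B3}

Merge at B1: IN[B1] = OUT[B0] = {d@B0, f@B0}
Applying B1's transfer function to that IN value gives OUT[B1] (row B1 above).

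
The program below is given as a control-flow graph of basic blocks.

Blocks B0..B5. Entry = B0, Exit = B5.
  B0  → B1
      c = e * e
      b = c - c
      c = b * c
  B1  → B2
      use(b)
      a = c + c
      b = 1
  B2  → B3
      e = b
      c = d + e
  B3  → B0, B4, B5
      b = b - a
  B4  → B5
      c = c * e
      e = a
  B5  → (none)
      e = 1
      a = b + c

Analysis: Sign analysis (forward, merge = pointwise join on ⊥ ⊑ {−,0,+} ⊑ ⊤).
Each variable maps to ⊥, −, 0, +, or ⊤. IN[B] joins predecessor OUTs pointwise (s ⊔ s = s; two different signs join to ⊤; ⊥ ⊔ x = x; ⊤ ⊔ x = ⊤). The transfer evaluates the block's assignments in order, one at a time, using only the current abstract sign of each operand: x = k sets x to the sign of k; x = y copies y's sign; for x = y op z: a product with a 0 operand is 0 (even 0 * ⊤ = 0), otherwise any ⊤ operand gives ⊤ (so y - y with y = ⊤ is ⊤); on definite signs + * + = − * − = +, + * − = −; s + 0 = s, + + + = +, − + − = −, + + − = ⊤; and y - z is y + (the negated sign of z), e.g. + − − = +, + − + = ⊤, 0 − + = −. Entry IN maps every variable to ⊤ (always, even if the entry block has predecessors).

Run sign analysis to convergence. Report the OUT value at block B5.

Answer: {a: ⊤, b: ⊤, c: ⊤, d: ⊤, e: +, f: ⊤}

Derivation:
Fixpoint table:
  B0:   IN=(all ⊤)   OUT=(all ⊤)
  B1:   IN=(all ⊤)   OUT={b:+; rest ⊤}
  B2:   IN={b:+; rest ⊤}   OUT={b:+, e:+; rest ⊤}
  B3:   IN={b:+, e:+; rest ⊤}   OUT={e:+; rest ⊤}
  B4:   IN={e:+; rest ⊤}   OUT=(all ⊤)
  B5:   IN=(all ⊤)   OUT={e:+; rest ⊤}

Merge at B5: IN[B5] = OUT[B3] ⊔ OUT[B4] = {a: ⊤, b: ⊤, c: ⊤, d: ⊤, e: ⊤, f: ⊤}
Applying B5's transfer function to that IN value gives OUT[B5] (row B5 above).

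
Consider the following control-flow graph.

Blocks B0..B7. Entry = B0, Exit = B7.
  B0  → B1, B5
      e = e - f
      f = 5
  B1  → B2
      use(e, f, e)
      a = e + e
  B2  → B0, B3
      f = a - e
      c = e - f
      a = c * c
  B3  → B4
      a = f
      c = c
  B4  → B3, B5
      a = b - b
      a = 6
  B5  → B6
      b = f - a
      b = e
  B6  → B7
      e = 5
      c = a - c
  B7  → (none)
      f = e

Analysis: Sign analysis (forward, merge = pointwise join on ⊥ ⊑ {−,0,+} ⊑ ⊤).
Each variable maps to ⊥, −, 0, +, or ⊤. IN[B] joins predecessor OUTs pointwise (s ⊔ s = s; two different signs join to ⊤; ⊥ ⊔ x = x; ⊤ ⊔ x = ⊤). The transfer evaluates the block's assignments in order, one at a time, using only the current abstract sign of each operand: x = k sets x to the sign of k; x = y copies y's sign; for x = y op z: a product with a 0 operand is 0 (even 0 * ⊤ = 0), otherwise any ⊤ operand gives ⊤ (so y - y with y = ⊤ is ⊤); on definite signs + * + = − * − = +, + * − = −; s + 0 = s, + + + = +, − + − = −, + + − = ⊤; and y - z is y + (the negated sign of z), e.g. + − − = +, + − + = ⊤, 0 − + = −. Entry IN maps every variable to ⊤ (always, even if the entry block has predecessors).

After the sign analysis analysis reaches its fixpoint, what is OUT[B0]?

Answer: {a: ⊤, b: ⊤, c: ⊤, d: ⊤, e: ⊤, f: +}

Working:
Converged values:
  B0: | IN=(all ⊤) | OUT={f:+; rest ⊤}
  B1: | IN={f:+; rest ⊤} | OUT={f:+; rest ⊤}
  B2: | IN={f:+; rest ⊤} | OUT=(all ⊤)
  B3: | IN=(all ⊤) | OUT=(all ⊤)
  B4: | IN=(all ⊤) | OUT={a:+; rest ⊤}
  B5: | IN=(all ⊤) | OUT=(all ⊤)
  B6: | IN=(all ⊤) | OUT={e:+; rest ⊤}
  B7: | IN={e:+; rest ⊤} | OUT={e:+, f:+; rest ⊤}

Merge at B0 (entry node, so the boundary value (all ⊤) is joined with the incoming edge(s)): IN[B0] = (all ⊤) ⊔ OUT[B2] = {a: ⊤, b: ⊤, c: ⊤, d: ⊤, e: ⊤, f: ⊤}
Applying B0's transfer function to that IN value gives OUT[B0] (row B0 above).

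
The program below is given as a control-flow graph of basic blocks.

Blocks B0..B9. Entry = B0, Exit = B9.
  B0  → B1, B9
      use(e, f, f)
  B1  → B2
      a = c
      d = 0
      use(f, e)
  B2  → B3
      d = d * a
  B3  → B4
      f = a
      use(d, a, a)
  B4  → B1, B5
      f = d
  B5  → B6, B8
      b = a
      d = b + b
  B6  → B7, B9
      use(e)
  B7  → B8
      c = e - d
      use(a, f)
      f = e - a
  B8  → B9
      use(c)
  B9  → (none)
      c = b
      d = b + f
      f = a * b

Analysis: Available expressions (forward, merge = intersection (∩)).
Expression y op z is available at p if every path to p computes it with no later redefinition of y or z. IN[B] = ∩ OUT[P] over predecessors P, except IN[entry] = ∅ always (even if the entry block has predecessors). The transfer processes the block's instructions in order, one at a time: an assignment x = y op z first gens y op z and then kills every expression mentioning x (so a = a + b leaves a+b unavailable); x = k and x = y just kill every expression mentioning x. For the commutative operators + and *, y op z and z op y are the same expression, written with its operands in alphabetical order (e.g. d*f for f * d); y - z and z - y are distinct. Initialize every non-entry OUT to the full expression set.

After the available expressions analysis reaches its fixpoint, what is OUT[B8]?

Converged values:
  B0:   IN={}   OUT={}
  B1:   IN={}   OUT={}
  B2:   IN={}   OUT={}
  B3:   IN={}   OUT={}
  B4:   IN={}   OUT={}
  B5:   IN={}   OUT={b+b}
  B6:   IN={b+b}   OUT={b+b}
  B7:   IN={b+b}   OUT={b+b, e-a, e-d}
  B8:   IN={b+b}   OUT={b+b}
  B9:   IN={}   OUT={a*b}

Merge at B8: IN[B8] = OUT[B5] ∩ OUT[B7] = {b+b}
Applying B8's transfer function to that IN value gives OUT[B8] (row B8 above).

Answer: {b+b}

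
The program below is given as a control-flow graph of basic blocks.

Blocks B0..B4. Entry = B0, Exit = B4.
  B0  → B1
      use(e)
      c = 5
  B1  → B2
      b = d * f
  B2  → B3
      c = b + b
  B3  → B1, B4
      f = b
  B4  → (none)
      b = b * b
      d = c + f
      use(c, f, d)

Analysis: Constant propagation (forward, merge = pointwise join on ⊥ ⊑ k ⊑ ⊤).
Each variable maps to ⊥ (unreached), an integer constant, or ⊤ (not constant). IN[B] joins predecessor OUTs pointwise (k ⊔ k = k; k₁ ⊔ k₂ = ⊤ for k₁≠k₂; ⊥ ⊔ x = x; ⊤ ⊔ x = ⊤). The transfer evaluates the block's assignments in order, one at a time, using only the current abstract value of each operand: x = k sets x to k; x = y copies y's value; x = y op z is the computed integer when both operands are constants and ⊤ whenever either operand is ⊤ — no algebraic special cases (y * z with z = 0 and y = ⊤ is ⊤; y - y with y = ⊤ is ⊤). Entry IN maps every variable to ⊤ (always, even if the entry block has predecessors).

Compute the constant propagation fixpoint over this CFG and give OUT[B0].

Answer: {a: ⊤, b: ⊤, c: 5, d: ⊤, e: ⊤, f: ⊤}

Working:
Per-block solution:
  B0:  IN=(all ⊤)  OUT={c:5; rest ⊤}
  B1:  IN=(all ⊤)  OUT=(all ⊤)
  B2:  IN=(all ⊤)  OUT=(all ⊤)
  B3:  IN=(all ⊤)  OUT=(all ⊤)
  B4:  IN=(all ⊤)  OUT=(all ⊤)

B0 is the boundary node: IN[B0] = {a: ⊤, b: ⊤, c: ⊤, d: ⊤, e: ⊤, f: ⊤}
Applying B0's transfer function to that IN value gives OUT[B0] (row B0 above).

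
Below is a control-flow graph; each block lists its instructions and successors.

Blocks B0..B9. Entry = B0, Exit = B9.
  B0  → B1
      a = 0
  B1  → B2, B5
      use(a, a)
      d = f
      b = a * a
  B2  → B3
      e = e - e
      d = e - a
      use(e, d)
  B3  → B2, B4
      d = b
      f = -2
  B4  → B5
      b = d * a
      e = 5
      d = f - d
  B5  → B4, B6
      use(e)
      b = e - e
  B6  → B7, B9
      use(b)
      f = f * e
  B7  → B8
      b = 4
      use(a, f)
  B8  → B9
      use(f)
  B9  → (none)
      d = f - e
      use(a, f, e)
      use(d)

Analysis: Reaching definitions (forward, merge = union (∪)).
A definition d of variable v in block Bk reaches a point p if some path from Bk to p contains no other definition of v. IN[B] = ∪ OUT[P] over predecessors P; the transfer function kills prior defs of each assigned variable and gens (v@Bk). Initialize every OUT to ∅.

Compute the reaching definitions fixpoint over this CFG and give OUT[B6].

Answer: {a@B0, b@B5, d@B1, d@B4, e@B4, f@B6}

Trace:
Converged values:
  B0: | IN={} | OUT={a@B0}
  B1: | IN={a@B0} | OUT={a@B0, b@B1, d@B1}
  B2: | IN={a@B0, b@B1, d@B1, d@B3, e@B2, f@B3} | OUT={a@B0, b@B1, d@B2, e@B2, f@B3}
  B3: | IN={a@B0, b@B1, d@B2, e@B2, f@B3} | OUT={a@B0, b@B1, d@B3, e@B2, f@B3}
  B4: | IN={a@B0, b@B1, b@B5, d@B1, d@B3, d@B4, e@B2, e@B4, f@B3} | OUT={a@B0, b@B4, d@B4, e@B4, f@B3}
  B5: | IN={a@B0, b@B1, b@B4, d@B1, d@B4, e@B4, f@B3} | OUT={a@B0, b@B5, d@B1, d@B4, e@B4, f@B3}
  B6: | IN={a@B0, b@B5, d@B1, d@B4, e@B4, f@B3} | OUT={a@B0, b@B5, d@B1, d@B4, e@B4, f@B6}
  B7: | IN={a@B0, b@B5, d@B1, d@B4, e@B4, f@B6} | OUT={a@B0, b@B7, d@B1, d@B4, e@B4, f@B6}
  B8: | IN={a@B0, b@B7, d@B1, d@B4, e@B4, f@B6} | OUT={a@B0, b@B7, d@B1, d@B4, e@B4, f@B6}
  B9: | IN={a@B0, b@B5, b@B7, d@B1, d@B4, e@B4, f@B6} | OUT={a@B0, b@B5, b@B7, d@B9, e@B4, f@B6}

Merge at B6: IN[B6] = OUT[B5] = {a@B0, b@B5, d@B1, d@B4, e@B4, f@B3}
Applying B6's transfer function to that IN value gives OUT[B6] (row B6 above).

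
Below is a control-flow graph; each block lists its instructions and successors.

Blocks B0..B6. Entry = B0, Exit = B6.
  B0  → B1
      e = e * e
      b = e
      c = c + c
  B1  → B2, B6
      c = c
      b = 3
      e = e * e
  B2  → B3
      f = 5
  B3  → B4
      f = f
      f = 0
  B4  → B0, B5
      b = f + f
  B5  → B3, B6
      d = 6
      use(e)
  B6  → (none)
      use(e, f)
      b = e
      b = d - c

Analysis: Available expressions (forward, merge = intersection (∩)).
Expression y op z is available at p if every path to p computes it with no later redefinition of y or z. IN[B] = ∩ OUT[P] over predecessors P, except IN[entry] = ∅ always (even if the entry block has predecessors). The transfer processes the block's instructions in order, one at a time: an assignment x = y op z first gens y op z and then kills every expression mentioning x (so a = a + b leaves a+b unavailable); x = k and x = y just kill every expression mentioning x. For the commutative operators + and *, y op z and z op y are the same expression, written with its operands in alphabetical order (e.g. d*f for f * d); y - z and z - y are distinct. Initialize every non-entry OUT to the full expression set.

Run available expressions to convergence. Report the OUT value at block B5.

Answer: {f+f}

Trace:
Converged values:
  B0: | IN={} | OUT={}
  B1: | IN={} | OUT={}
  B2: | IN={} | OUT={}
  B3: | IN={} | OUT={}
  B4: | IN={} | OUT={f+f}
  B5: | IN={f+f} | OUT={f+f}
  B6: | IN={} | OUT={d-c}

Merge at B5: IN[B5] = OUT[B4] = {f+f}
Applying B5's transfer function to that IN value gives OUT[B5] (row B5 above).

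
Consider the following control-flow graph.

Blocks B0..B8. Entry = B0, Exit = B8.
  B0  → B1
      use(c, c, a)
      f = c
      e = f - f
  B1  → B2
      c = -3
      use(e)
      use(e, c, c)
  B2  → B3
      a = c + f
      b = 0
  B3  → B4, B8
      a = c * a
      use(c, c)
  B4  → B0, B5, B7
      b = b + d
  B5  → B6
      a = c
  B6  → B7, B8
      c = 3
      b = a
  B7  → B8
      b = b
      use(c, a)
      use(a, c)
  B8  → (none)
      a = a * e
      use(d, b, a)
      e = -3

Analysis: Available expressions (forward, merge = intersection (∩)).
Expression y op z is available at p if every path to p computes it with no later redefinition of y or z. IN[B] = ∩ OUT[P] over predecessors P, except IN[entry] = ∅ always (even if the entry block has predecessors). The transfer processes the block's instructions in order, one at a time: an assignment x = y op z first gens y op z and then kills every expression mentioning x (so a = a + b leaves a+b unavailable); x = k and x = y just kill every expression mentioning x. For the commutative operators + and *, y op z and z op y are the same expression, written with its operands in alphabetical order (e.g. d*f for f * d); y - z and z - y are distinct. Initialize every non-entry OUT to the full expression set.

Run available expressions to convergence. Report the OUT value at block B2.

Answer: {c+f, f-f}

Derivation:
Fixpoint table:
  B0: | IN={} | OUT={f-f}
  B1: | IN={f-f} | OUT={f-f}
  B2: | IN={f-f} | OUT={c+f, f-f}
  B3: | IN={c+f, f-f} | OUT={c+f, f-f}
  B4: | IN={c+f, f-f} | OUT={c+f, f-f}
  B5: | IN={c+f, f-f} | OUT={c+f, f-f}
  B6: | IN={c+f, f-f} | OUT={f-f}
  B7: | IN={f-f} | OUT={f-f}
  B8: | IN={f-f} | OUT={f-f}

Merge at B2: IN[B2] = OUT[B1] = {f-f}
Applying B2's transfer function to that IN value gives OUT[B2] (row B2 above).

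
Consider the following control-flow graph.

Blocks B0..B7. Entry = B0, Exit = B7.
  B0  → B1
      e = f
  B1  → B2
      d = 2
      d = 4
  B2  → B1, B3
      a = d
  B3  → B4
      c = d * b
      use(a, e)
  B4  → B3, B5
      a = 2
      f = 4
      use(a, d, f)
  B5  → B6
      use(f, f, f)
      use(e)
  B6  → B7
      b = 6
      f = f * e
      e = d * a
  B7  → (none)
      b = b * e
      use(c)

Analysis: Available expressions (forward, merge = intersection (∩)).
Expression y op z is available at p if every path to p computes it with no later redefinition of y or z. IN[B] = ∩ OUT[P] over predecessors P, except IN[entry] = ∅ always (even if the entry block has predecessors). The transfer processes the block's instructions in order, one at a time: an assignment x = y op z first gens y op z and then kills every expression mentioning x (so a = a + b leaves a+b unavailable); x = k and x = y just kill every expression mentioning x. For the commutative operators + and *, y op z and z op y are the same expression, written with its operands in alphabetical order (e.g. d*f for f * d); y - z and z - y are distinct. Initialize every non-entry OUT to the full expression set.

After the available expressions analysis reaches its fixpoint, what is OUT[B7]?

Answer: {a*d}

Trace:
Fixpoint table:
  B0:   IN={}   OUT={}
  B1:   IN={}   OUT={}
  B2:   IN={}   OUT={}
  B3:   IN={}   OUT={b*d}
  B4:   IN={b*d}   OUT={b*d}
  B5:   IN={b*d}   OUT={b*d}
  B6:   IN={b*d}   OUT={a*d}
  B7:   IN={a*d}   OUT={a*d}

Merge at B7: IN[B7] = OUT[B6] = {a*d}
Applying B7's transfer function to that IN value gives OUT[B7] (row B7 above).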